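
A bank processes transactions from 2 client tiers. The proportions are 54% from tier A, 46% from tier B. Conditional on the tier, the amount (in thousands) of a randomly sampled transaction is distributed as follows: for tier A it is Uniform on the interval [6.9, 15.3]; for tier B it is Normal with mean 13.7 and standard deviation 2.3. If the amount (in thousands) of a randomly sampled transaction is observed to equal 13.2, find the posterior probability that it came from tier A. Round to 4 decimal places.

0.4520

Likelihoods f(13.2 | ·): A: 0.119048; B: 0.169403.
Posterior ∝ prior × likelihood. Numerator for A: 0.54·0.119048 = 0.0642857.
Normalizing constant: 0.54·0.119048 + 0.46·0.169403 = 0.142211.
P(A | observation) = 0.0642857 / 0.142211 = 0.452045.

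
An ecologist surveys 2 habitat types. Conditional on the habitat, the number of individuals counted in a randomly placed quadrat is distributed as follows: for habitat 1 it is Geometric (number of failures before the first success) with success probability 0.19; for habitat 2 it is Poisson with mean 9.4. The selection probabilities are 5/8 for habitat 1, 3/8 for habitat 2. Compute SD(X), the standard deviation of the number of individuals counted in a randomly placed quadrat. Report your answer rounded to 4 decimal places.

4.8717

Per component, 1: μ=4.26316, E[X²]=40.6122; 2: μ=9.4, E[X²]=97.76.
E[X] = 0.625·4.26316 + 0.375·9.4 = 6.18947.
E[X²] = 0.625·40.6122 + 0.375·97.76 = 62.0426.
Var(X) = E[X²] − (E[X])² = 62.0426 − 38.3096 = 23.733.
SD(X) = √23.733 = 4.87166.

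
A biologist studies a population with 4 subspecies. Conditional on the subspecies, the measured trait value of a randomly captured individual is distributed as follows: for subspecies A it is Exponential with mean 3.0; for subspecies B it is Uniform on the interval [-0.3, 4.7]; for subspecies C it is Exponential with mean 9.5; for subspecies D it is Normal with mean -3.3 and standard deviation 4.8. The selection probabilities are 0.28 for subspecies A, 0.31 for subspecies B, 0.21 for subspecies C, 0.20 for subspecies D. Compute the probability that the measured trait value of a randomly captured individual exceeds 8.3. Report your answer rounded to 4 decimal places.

0.1068

Conditional on each subspecies, P(X > 8.3): A: 0.0628712; B: 0; C: 0.417411; D: 0.00783168.
By total probability, P(X > 8.3) = 0.28·0.0628712 + 0.31·0 + 0.21·0.417411 + 0.2·0.00783168 = 0.106827.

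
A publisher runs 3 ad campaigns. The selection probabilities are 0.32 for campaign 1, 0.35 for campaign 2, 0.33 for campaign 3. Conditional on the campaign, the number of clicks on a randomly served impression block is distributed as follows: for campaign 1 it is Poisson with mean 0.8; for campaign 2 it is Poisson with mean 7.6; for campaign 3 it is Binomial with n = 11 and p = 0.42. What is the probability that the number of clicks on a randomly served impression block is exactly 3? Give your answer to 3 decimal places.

Conditional on each campaign, P(X = 3): 1: 0.0383427; 2: 0.0366144; 3: 0.156551.
By total probability, P(X = 3) = 0.32·0.0383427 + 0.35·0.0366144 + 0.33·0.156551 = 0.0767465.

0.077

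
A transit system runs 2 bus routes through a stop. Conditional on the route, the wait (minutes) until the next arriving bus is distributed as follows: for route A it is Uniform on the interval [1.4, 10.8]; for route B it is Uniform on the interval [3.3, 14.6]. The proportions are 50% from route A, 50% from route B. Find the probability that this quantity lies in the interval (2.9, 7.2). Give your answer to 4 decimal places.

Conditional on each route, P(2.9 < X < 7.2): A: 0.457447; B: 0.345133.
By total probability, P(2.9 < X < 7.2) = 0.5·0.457447 + 0.5·0.345133 = 0.40129.

0.4013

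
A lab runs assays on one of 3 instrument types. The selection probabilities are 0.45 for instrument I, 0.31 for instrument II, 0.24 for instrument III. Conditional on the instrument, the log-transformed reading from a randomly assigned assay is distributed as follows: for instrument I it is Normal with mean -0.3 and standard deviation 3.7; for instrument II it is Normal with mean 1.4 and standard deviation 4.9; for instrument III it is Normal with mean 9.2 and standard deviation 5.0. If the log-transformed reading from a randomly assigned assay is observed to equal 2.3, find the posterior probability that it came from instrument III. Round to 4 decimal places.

Likelihoods f(2.3 | ·): I: 0.0842331; II: 0.080055; III: 0.0307897.
Posterior ∝ prior × likelihood. Numerator for III: 0.24·0.0307897 = 0.00738952.
Normalizing constant: 0.45·0.0842331 + 0.31·0.080055 + 0.24·0.0307897 = 0.0701115.
P(III | observation) = 0.00738952 / 0.0701115 = 0.105397.

0.1054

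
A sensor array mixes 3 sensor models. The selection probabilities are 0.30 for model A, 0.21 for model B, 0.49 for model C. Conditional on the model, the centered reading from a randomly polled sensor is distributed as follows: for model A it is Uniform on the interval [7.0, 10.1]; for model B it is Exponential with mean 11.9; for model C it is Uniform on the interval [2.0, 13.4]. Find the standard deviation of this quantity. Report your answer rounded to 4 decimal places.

6.1574

Per component, A: μ=8.55, E[X²]=73.9033; B: μ=11.9, E[X²]=283.22; C: μ=7.7, E[X²]=70.12.
E[X] = 0.3·8.55 + 0.21·11.9 + 0.49·7.7 = 8.837.
E[X²] = 0.3·73.9033 + 0.21·283.22 + 0.49·70.12 = 116.006.
Var(X) = E[X²] − (E[X])² = 116.006 − 78.0926 = 37.9134.
SD(X) = √37.9134 = 6.15739.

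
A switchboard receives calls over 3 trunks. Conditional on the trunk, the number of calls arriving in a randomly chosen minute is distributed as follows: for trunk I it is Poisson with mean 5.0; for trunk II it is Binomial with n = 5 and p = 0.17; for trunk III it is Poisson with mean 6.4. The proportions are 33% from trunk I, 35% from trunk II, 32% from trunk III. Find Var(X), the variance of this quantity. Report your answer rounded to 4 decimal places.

Per component, I: μ=5, E[X²]=30; II: μ=0.85, E[X²]=1.428; III: μ=6.4, E[X²]=47.36.
E[X] = 0.33·5 + 0.35·0.85 + 0.32·6.4 = 3.9955.
E[X²] = 0.33·30 + 0.35·1.428 + 0.32·47.36 = 25.555.
Var(X) = E[X²] − (E[X])² = 25.555 − 15.964 = 9.59098.

9.5910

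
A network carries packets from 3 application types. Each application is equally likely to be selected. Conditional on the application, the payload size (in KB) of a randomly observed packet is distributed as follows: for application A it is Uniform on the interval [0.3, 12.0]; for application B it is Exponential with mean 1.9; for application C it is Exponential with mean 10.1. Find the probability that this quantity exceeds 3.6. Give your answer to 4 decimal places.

0.5228

Conditional on each application, P(X > 3.6): A: 0.717949; B: 0.150358; C: 0.700168.
By total probability, P(X > 3.6) = 0.333333·0.717949 + 0.333333·0.150358 + 0.333333·0.700168 = 0.522825.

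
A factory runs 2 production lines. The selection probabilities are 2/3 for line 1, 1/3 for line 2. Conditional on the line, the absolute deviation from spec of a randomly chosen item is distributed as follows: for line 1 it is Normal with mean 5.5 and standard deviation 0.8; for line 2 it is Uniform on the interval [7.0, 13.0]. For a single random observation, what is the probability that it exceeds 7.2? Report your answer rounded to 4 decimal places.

0.3334

Conditional on each line, P(X > 7.2): 1: 0.0167933; 2: 0.966667.
By total probability, P(X > 7.2) = 0.666667·0.0167933 + 0.333333·0.966667 = 0.333418.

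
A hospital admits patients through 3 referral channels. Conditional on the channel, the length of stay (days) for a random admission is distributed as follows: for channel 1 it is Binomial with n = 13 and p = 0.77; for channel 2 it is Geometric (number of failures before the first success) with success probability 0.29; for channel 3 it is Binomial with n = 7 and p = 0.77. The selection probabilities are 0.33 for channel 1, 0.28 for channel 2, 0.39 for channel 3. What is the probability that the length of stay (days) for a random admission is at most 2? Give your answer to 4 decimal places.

Conditional on each channel, P(X ≤ 2): 1: 4.63079e-06; 2: 0.642089; 3: 0.00884579.
By total probability, P(X ≤ 2) = 0.33·4.63079e-06 + 0.28·0.642089 + 0.39·0.00884579 = 0.183236.

0.1832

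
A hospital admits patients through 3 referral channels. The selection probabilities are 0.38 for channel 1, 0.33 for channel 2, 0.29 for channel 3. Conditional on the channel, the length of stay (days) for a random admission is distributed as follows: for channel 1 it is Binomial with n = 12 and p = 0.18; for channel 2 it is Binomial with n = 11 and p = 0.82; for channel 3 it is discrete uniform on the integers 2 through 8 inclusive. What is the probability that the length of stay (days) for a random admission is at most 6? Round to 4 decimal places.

Conditional on each channel, P(X ≤ 6): 1: 0.99793; 2: 0.0333862; 3: 0.714286.
By total probability, P(X ≤ 6) = 0.38·0.99793 + 0.33·0.0333862 + 0.29·0.714286 = 0.597374.

0.5974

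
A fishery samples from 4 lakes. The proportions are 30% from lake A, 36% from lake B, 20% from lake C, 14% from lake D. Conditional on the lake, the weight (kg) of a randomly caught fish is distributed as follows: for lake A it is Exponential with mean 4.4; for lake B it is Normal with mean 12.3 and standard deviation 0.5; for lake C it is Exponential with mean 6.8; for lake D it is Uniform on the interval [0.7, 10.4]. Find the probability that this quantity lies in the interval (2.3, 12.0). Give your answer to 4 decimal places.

Conditional on each lake, P(2.3 < X < 12.0): A: 0.527504; B: 0.274253; C: 0.54179; D: 0.835052.
By total probability, P(2.3 < X < 12.0) = 0.3·0.527504 + 0.36·0.274253 + 0.2·0.54179 + 0.14·0.835052 = 0.482248.

0.4822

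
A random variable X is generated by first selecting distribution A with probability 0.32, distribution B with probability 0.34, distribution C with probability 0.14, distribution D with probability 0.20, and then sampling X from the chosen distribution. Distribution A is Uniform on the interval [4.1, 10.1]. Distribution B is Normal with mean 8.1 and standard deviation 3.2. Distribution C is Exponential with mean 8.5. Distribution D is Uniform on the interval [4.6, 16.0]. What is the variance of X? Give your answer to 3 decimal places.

Per component, A: μ=7.1, E[X²]=53.41; B: μ=8.1, E[X²]=75.85; C: μ=8.5, E[X²]=144.5; D: μ=10.3, E[X²]=116.92.
E[X] = 0.32·7.1 + 0.34·8.1 + 0.14·8.5 + 0.2·10.3 = 8.276.
E[X²] = 0.32·53.41 + 0.34·75.85 + 0.14·144.5 + 0.2·116.92 = 86.4942.
Var(X) = E[X²] − (E[X])² = 86.4942 − 68.4922 = 18.002.

18.002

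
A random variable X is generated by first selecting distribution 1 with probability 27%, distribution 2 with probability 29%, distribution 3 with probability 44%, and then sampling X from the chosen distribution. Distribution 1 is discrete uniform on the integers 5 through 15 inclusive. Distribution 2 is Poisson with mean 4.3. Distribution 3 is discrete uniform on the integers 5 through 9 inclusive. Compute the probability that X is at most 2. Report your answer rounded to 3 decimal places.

Conditional on each component, P(X ≤ 2): 1: 0; 2: 0.197355; 3: 0.
By total probability, P(X ≤ 2) = 0.27·0 + 0.29·0.197355 + 0.44·0 = 0.0572329.

0.057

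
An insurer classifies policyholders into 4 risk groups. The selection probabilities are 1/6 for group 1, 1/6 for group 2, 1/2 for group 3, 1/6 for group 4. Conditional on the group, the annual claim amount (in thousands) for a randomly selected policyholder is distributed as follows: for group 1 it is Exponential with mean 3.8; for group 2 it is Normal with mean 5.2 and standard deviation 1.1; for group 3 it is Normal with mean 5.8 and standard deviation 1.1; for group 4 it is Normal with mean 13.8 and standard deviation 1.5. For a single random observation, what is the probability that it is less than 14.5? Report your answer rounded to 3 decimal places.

Conditional on each group, P(X < 14.5): 1: 0.97798; 2: 1; 3: 1; 4: 0.679631.
By total probability, P(X < 14.5) = 0.166667·0.97798 + 0.166667·1 + 0.5·1 + 0.166667·0.679631 = 0.942935.

0.943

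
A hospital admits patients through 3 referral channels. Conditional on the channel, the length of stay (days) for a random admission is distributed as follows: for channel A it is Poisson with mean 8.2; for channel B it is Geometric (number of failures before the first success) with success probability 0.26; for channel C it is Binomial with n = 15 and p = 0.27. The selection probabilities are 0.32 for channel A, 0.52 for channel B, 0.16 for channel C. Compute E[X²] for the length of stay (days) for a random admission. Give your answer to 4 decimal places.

For each component E[X²] = Var + (mean)², giving A: 75.44; B: 19.0473; C: 19.359.
Overall E[X²] = 0.32·75.44 + 0.52·19.0473 + 0.16·19.359 = 37.1429.

37.1429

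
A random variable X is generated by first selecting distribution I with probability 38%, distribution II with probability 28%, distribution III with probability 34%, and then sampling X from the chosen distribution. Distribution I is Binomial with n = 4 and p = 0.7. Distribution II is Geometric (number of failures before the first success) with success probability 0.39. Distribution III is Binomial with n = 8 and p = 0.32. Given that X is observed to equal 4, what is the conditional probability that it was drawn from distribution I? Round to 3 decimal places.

0.571

Likelihoods P(X=4 | ·): I: 0.2401; II: 0.0539988; III: 0.15694.
Posterior ∝ prior × likelihood. Numerator for I: 0.38·0.2401 = 0.091238.
Normalizing constant: 0.38·0.2401 + 0.28·0.0539988 + 0.34·0.15694 = 0.159717.
P(I | observation) = 0.091238 / 0.159717 = 0.571247.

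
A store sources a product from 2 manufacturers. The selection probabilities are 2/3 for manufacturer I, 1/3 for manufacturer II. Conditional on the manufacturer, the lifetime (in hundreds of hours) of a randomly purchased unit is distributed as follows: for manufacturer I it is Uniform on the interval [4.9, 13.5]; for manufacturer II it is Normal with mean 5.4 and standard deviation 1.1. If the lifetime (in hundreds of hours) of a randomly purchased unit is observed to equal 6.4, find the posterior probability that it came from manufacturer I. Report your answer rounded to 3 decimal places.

Likelihoods f(6.4 | ·): I: 0.116279; II: 0.239915.
Posterior ∝ prior × likelihood. Numerator for I: 0.666667·0.116279 = 0.0775194.
Normalizing constant: 0.666667·0.116279 + 0.333333·0.239915 = 0.157491.
P(I | observation) = 0.0775194 / 0.157491 = 0.492215.

0.492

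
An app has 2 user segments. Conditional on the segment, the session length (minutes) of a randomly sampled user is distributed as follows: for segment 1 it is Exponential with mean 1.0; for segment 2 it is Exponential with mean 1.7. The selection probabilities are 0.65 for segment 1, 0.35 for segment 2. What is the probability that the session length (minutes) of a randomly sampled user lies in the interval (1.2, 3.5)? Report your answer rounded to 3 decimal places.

Conditional on each segment, P(1.2 < X < 3.5): 1: 0.270997; 2: 0.366069.
By total probability, P(1.2 < X < 3.5) = 0.65·0.270997 + 0.35·0.366069 = 0.304272.

0.304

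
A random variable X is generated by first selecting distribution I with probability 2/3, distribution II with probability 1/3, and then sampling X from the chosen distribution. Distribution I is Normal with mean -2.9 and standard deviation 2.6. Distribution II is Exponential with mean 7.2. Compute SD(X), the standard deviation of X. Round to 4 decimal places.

Per component, I: μ=-2.9, E[X²]=15.17; II: μ=7.2, E[X²]=103.68.
E[X] = 0.666667·-2.9 + 0.333333·7.2 = 0.466667.
E[X²] = 0.666667·15.17 + 0.333333·103.68 = 44.6733.
Var(X) = E[X²] − (E[X])² = 44.6733 − 0.217778 = 44.4556.
SD(X) = √44.4556 = 6.6675.

6.6675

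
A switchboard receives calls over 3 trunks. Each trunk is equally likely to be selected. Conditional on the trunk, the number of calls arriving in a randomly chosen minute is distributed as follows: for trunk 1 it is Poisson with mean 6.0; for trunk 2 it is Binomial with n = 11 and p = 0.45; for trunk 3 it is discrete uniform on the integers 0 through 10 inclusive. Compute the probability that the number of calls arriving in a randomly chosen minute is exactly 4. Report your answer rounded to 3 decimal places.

0.144

Conditional on each trunk, P(X = 4): 1: 0.133853; 2: 0.206017; 3: 0.0909091.
By total probability, P(X = 4) = 0.333333·0.133853 + 0.333333·0.206017 + 0.333333·0.0909091 = 0.143593.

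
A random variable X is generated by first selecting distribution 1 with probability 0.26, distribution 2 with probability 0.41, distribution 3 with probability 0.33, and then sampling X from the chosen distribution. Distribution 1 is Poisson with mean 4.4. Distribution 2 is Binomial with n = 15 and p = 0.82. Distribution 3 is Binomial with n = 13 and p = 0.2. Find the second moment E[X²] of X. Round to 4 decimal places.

For each component E[X²] = Var + (mean)², giving 1: 23.76; 2: 153.504; 3: 8.84.
Overall E[X²] = 0.26·23.76 + 0.41·153.504 + 0.33·8.84 = 72.0314.

72.0314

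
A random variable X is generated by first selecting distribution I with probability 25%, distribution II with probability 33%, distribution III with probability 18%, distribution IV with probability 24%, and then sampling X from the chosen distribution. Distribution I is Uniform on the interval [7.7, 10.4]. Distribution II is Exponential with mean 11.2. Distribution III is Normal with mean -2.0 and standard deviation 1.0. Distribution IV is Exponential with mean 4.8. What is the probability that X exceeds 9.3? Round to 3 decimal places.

Conditional on each component, P(X > 9.3): I: 0.407407; II: 0.435894; III: 0; IV: 0.144064.
By total probability, P(X > 9.3) = 0.25·0.407407 + 0.33·0.435894 + 0.18·0 + 0.24·0.144064 = 0.280272.

0.280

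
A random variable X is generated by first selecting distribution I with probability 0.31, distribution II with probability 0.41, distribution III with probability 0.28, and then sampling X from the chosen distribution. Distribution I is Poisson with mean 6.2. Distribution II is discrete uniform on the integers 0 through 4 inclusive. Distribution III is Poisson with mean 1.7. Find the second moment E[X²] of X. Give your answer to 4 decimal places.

17.5836

For each component E[X²] = Var + (mean)², giving I: 44.64; II: 6; III: 4.59.
Overall E[X²] = 0.31·44.64 + 0.41·6 + 0.28·4.59 = 17.5836.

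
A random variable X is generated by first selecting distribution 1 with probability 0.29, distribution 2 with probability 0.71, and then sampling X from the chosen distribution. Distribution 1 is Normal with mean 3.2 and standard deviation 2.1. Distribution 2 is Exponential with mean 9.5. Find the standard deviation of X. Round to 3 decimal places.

8.575

Per component, 1: μ=3.2, E[X²]=14.65; 2: μ=9.5, E[X²]=180.5.
E[X] = 0.29·3.2 + 0.71·9.5 = 7.673.
E[X²] = 0.29·14.65 + 0.71·180.5 = 132.404.
Var(X) = E[X²] − (E[X])² = 132.404 − 58.8749 = 73.5286.
SD(X) = √73.5286 = 8.57488.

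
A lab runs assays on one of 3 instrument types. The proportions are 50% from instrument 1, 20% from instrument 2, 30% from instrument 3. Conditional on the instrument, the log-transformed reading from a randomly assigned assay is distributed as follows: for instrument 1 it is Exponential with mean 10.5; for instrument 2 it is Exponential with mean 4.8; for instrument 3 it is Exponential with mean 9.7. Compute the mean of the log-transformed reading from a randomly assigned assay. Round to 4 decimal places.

Component means — 1: 10.5; 2: 4.8; 3: 9.7.
E[X] = 0.5·10.5 + 0.2·4.8 + 0.3·9.7 = 9.12.

9.1200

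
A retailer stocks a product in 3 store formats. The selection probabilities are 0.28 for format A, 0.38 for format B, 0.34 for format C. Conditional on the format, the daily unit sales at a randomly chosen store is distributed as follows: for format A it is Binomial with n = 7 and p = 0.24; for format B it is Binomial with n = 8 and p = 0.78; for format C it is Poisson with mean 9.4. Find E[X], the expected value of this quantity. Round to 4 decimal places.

6.0376

Component means — A: 1.68; B: 6.24; C: 9.4.
E[X] = 0.28·1.68 + 0.38·6.24 + 0.34·9.4 = 6.0376.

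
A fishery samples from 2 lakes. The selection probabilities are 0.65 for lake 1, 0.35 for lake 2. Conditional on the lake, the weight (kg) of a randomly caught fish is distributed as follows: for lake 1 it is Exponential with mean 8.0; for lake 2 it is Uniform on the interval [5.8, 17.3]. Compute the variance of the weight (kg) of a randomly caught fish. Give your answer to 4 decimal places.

48.3244

Per component, 1: μ=8, E[X²]=128; 2: μ=11.55, E[X²]=144.423.
E[X] = 0.65·8 + 0.35·11.55 = 9.2425.
E[X²] = 0.65·128 + 0.35·144.423 = 133.748.
Var(X) = E[X²] − (E[X])² = 133.748 − 85.4238 = 48.3244.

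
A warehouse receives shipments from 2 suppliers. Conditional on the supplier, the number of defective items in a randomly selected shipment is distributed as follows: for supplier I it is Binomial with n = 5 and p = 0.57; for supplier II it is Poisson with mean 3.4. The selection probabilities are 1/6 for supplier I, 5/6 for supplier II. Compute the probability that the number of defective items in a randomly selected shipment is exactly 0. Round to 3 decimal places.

0.030

Conditional on each supplier, P(X = 0): I: 0.0147008; II: 0.0333733.
By total probability, P(X = 0) = 0.166667·0.0147008 + 0.833333·0.0333733 = 0.0302612.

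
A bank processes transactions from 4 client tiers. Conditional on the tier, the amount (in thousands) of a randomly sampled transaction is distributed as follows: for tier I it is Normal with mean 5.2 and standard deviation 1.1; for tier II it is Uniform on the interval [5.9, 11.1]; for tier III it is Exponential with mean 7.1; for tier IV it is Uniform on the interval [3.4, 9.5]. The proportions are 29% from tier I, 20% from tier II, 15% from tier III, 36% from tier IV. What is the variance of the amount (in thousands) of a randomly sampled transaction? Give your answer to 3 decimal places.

10.815

Per component, I: μ=5.2, E[X²]=28.25; II: μ=8.5, E[X²]=74.5033; III: μ=7.1, E[X²]=100.82; IV: μ=6.45, E[X²]=44.7033.
E[X] = 0.29·5.2 + 0.2·8.5 + 0.15·7.1 + 0.36·6.45 = 6.595.
E[X²] = 0.29·28.25 + 0.2·74.5033 + 0.15·100.82 + 0.36·44.7033 = 54.3094.
Var(X) = E[X²] − (E[X])² = 54.3094 − 43.494 = 10.8153.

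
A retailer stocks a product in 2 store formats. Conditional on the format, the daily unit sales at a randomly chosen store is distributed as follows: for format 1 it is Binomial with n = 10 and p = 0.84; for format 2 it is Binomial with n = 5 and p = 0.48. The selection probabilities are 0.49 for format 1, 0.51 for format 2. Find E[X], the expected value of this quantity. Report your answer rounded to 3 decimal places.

Component means — 1: 8.4; 2: 2.4.
E[X] = 0.49·8.4 + 0.51·2.4 = 5.34.

5.340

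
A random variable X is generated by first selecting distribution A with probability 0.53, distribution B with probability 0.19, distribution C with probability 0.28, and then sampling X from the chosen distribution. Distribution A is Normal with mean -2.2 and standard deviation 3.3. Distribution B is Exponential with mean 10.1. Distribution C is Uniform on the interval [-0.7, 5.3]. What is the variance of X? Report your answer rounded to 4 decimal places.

Per component, A: μ=-2.2, E[X²]=15.73; B: μ=10.1, E[X²]=204.02; C: μ=2.3, E[X²]=8.29.
E[X] = 0.53·-2.2 + 0.19·10.1 + 0.28·2.3 = 1.397.
E[X²] = 0.53·15.73 + 0.19·204.02 + 0.28·8.29 = 49.4219.
Var(X) = E[X²] − (E[X])² = 49.4219 − 1.95161 = 47.4703.

47.4703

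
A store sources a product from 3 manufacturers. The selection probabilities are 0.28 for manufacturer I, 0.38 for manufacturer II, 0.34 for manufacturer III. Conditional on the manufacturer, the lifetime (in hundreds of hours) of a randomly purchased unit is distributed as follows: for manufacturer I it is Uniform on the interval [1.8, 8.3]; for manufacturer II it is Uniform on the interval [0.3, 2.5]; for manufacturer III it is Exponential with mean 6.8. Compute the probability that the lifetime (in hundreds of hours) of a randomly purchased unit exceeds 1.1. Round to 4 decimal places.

0.8110

Conditional on each manufacturer, P(X > 1.1): I: 1; II: 0.636364; III: 0.850641.
By total probability, P(X > 1.1) = 0.28·1 + 0.38·0.636364 + 0.34·0.850641 = 0.811036.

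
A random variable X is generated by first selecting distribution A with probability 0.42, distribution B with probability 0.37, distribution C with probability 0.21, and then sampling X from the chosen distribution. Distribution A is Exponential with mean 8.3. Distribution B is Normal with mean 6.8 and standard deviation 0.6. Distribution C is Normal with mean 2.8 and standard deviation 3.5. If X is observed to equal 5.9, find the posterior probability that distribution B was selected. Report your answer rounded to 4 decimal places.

0.6606

Likelihoods f(5.9 | ·): A: 0.0591843; B: 0.215863; C: 0.0770003.
Posterior ∝ prior × likelihood. Numerator for B: 0.37·0.215863 = 0.0798692.
Normalizing constant: 0.42·0.0591843 + 0.37·0.215863 + 0.21·0.0770003 = 0.120897.
P(B | observation) = 0.0798692 / 0.120897 = 0.66064.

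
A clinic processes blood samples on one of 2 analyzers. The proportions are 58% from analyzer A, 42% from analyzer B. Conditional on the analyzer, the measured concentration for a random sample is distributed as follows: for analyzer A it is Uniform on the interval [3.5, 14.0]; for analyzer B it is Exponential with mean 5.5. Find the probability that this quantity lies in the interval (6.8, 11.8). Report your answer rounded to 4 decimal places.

0.3490

Conditional on each analyzer, P(6.8 < X < 11.8): A: 0.47619; B: 0.173424.
By total probability, P(6.8 < X < 11.8) = 0.58·0.47619 + 0.42·0.173424 = 0.349028.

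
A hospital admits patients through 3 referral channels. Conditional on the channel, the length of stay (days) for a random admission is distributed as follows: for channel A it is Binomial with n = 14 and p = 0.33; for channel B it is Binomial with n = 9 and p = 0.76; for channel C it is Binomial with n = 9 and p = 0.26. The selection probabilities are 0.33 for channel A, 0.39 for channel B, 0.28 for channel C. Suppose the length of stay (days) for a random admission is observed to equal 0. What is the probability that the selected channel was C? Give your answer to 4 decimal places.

0.9389

Likelihoods P(X=0 | ·): A: 0.00367322; B: 2.64181e-06; C: 0.0665404.
Posterior ∝ prior × likelihood. Numerator for C: 0.28·0.0665404 = 0.0186313.
Normalizing constant: 0.33·0.00367322 + 0.39·2.64181e-06 + 0.28·0.0665404 = 0.0198445.
P(C | observation) = 0.0186313 / 0.0198445 = 0.938865.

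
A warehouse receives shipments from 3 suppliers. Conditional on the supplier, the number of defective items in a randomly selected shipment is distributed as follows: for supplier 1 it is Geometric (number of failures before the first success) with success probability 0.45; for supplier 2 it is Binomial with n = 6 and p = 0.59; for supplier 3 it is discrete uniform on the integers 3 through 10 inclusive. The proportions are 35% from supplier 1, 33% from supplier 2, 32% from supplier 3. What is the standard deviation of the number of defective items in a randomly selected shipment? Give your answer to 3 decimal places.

Per component, 1: μ=1.22222, E[X²]=4.20988; 2: μ=3.54, E[X²]=13.983; 3: μ=6.5, E[X²]=47.5.
E[X] = 0.35·1.22222 + 0.33·3.54 + 0.32·6.5 = 3.67598.
E[X²] = 0.35·4.20988 + 0.33·13.983 + 0.32·47.5 = 21.2878.
Var(X) = E[X²] − (E[X])² = 21.2878 − 13.5128 = 7.77503.
SD(X) = √7.77503 = 2.78837.

2.788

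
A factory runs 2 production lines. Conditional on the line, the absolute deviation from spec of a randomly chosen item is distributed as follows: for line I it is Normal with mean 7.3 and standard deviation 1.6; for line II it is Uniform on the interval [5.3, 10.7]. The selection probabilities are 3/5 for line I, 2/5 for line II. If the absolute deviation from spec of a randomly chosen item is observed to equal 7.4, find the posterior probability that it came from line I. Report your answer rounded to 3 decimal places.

Likelihoods f(7.4 | ·): I: 0.248852; II: 0.185185.
Posterior ∝ prior × likelihood. Numerator for I: 0.6·0.248852 = 0.149311.
Normalizing constant: 0.6·0.248852 + 0.4·0.185185 = 0.223386.
P(I | observation) = 0.149311 / 0.223386 = 0.668403.

0.668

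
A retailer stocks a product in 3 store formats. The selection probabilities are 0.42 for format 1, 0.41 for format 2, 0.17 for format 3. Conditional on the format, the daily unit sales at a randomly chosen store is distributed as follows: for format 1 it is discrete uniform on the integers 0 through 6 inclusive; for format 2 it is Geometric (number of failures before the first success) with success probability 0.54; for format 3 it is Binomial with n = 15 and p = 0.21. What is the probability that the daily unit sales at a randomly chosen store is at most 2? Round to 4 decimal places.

Conditional on each format, P(X ≤ 2): 1: 0.428571; 2: 0.902664; 3: 0.361466.
By total probability, P(X ≤ 2) = 0.42·0.428571 + 0.41·0.902664 + 0.17·0.361466 = 0.611541.

0.6115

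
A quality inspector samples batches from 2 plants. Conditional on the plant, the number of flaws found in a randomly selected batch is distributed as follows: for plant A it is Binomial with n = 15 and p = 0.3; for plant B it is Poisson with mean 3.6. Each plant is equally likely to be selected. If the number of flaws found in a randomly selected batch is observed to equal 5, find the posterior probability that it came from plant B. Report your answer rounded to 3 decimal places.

Likelihoods P(X=5 | ·): A: 0.20613; B: 0.13768.
Posterior ∝ prior × likelihood. Numerator for B: 0.5·0.13768 = 0.06884.
Normalizing constant: 0.5·0.20613 + 0.5·0.13768 = 0.171905.
P(B | observation) = 0.06884 / 0.171905 = 0.400453.

0.400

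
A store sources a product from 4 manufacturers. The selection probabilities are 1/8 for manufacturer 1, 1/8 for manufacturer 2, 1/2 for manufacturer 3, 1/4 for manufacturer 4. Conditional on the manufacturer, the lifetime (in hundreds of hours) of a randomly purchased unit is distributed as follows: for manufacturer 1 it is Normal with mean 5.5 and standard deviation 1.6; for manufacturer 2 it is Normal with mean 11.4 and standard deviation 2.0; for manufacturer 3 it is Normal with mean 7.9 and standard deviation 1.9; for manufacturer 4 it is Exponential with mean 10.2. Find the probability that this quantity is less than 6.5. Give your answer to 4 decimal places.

0.3258

Conditional on each manufacturer, P(X < 6.5): 1: 0.734014; 2: 0.00714281; 3: 0.230609; 4: 0.471258.
By total probability, P(X < 6.5) = 0.125·0.734014 + 0.125·0.00714281 + 0.5·0.230609 + 0.25·0.471258 = 0.325764.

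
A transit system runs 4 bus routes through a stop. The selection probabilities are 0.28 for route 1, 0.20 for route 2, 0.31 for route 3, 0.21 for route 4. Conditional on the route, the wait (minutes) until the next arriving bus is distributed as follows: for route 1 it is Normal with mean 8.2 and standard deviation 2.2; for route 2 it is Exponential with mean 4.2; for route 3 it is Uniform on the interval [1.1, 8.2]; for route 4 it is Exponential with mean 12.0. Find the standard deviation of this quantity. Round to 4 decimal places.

Per component, 1: μ=8.2, E[X²]=72.08; 2: μ=4.2, E[X²]=35.28; 3: μ=4.65, E[X²]=25.8233; 4: μ=12, E[X²]=288.
E[X] = 0.28·8.2 + 0.2·4.2 + 0.31·4.65 + 0.21·12 = 7.0975.
E[X²] = 0.28·72.08 + 0.2·35.28 + 0.31·25.8233 + 0.21·288 = 95.7236.
Var(X) = E[X²] − (E[X])² = 95.7236 − 50.3745 = 45.3491.
SD(X) = √45.3491 = 6.73418.

6.7342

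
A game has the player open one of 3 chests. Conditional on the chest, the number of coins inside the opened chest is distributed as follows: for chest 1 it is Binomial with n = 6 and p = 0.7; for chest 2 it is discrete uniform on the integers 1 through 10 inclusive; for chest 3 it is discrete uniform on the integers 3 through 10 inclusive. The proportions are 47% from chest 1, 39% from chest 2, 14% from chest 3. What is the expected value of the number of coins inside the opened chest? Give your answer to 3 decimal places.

Component means — 1: 4.2; 2: 5.5; 3: 6.5.
E[X] = 0.47·4.2 + 0.39·5.5 + 0.14·6.5 = 5.029.

5.029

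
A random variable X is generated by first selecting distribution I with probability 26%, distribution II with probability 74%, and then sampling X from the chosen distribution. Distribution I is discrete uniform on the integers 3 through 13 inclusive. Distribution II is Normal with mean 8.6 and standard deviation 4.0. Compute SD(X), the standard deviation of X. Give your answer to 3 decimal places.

3.809

Per component, I: μ=8, E[X²]=74; II: μ=8.6, E[X²]=89.96.
E[X] = 0.26·8 + 0.74·8.6 = 8.444.
E[X²] = 0.26·74 + 0.74·89.96 = 85.8104.
Var(X) = E[X²] − (E[X])² = 85.8104 − 71.3011 = 14.5093.
SD(X) = √14.5093 = 3.8091.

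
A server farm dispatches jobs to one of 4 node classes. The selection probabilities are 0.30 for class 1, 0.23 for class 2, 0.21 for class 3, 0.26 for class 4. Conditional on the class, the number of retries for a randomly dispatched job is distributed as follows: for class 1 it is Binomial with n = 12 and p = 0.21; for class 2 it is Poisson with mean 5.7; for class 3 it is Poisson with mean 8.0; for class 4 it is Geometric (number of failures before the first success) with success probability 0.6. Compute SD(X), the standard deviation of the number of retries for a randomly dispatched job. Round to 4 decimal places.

3.3825

Per component, 1: μ=2.52, E[X²]=8.3412; 2: μ=5.7, E[X²]=38.19; 3: μ=8, E[X²]=72; 4: μ=0.666667, E[X²]=1.55556.
E[X] = 0.3·2.52 + 0.23·5.7 + 0.21·8 + 0.26·0.666667 = 3.92033.
E[X²] = 0.3·8.3412 + 0.23·38.19 + 0.21·72 + 0.26·1.55556 = 26.8105.
Var(X) = E[X²] − (E[X])² = 26.8105 − 15.369 = 11.4415.
SD(X) = √11.4415 = 3.38253.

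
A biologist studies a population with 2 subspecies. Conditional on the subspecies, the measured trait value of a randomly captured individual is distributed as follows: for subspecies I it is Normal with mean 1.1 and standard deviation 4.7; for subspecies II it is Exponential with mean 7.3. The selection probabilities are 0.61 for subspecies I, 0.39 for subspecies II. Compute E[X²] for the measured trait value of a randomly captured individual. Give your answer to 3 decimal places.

55.779

For each component E[X²] = Var + (mean)², giving I: 23.3; II: 106.58.
Overall E[X²] = 0.61·23.3 + 0.39·106.58 = 55.7792.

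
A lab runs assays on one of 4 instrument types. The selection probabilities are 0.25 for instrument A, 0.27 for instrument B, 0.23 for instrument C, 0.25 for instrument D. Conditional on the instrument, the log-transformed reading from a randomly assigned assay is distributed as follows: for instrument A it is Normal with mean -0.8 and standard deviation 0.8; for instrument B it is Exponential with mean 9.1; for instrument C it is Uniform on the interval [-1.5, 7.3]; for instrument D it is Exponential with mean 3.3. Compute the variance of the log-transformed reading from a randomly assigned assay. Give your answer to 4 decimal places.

39.8460

Per component, A: μ=-0.8, E[X²]=1.28; B: μ=9.1, E[X²]=165.62; C: μ=2.9, E[X²]=14.8633; D: μ=3.3, E[X²]=21.78.
E[X] = 0.25·-0.8 + 0.27·9.1 + 0.23·2.9 + 0.25·3.3 = 3.749.
E[X²] = 0.25·1.28 + 0.27·165.62 + 0.23·14.8633 + 0.25·21.78 = 53.901.
Var(X) = E[X²] − (E[X])² = 53.901 − 14.055 = 39.846.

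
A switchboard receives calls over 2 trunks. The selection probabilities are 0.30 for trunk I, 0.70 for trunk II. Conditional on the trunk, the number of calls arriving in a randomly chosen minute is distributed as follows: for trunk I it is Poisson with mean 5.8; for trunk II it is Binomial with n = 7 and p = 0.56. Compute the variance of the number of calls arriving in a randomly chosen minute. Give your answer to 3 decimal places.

3.690

Per component, I: μ=5.8, E[X²]=39.44; II: μ=3.92, E[X²]=17.0912.
E[X] = 0.3·5.8 + 0.7·3.92 = 4.484.
E[X²] = 0.3·39.44 + 0.7·17.0912 = 23.7958.
Var(X) = E[X²] − (E[X])² = 23.7958 − 20.1063 = 3.68958.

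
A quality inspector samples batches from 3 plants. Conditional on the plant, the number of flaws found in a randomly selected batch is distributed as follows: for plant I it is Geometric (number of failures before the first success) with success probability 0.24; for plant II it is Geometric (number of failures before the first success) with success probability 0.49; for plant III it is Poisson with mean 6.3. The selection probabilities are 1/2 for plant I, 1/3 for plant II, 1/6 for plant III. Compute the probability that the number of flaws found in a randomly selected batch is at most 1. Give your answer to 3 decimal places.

0.460

Conditional on each plant, P(X ≤ 1): I: 0.4224; II: 0.7399; III: 0.013405.
By total probability, P(X ≤ 1) = 0.5·0.4224 + 0.333333·0.7399 + 0.166667·0.013405 = 0.460068.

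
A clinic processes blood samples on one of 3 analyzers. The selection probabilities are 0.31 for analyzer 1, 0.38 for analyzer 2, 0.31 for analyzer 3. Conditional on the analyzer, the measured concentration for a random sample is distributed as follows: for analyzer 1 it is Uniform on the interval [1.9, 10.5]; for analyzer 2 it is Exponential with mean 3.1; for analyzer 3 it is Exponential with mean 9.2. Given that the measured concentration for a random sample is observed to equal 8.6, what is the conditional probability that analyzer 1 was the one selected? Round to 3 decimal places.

0.633

Likelihoods f(8.6 | ·): 1: 0.116279; 2: 0.020129; 3: 0.0426817.
Posterior ∝ prior × likelihood. Numerator for 1: 0.31·0.116279 = 0.0360465.
Normalizing constant: 0.31·0.116279 + 0.38·0.020129 + 0.31·0.0426817 = 0.0569268.
P(1 | observation) = 0.0360465 / 0.0569268 = 0.633208.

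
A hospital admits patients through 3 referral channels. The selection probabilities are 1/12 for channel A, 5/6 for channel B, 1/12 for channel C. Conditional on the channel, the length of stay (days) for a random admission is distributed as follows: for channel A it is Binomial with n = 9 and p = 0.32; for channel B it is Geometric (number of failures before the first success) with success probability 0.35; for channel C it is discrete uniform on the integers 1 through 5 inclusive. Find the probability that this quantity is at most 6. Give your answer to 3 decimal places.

Conditional on each channel, P(X ≤ 6): A: 0.993572; B: 0.950978; C: 1.
By total probability, P(X ≤ 6) = 0.0833333·0.993572 + 0.833333·0.950978 + 0.0833333·1 = 0.958612.

0.959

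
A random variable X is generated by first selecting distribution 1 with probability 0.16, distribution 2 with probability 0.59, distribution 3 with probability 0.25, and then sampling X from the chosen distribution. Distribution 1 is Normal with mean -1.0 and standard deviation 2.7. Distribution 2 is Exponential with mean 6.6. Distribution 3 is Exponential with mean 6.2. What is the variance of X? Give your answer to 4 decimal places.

Per component, 1: μ=-1, E[X²]=8.29; 2: μ=6.6, E[X²]=87.12; 3: μ=6.2, E[X²]=76.88.
E[X] = 0.16·-1 + 0.59·6.6 + 0.25·6.2 = 5.284.
E[X²] = 0.16·8.29 + 0.59·87.12 + 0.25·76.88 = 71.9472.
Var(X) = E[X²] − (E[X])² = 71.9472 − 27.9207 = 44.0265.

44.0265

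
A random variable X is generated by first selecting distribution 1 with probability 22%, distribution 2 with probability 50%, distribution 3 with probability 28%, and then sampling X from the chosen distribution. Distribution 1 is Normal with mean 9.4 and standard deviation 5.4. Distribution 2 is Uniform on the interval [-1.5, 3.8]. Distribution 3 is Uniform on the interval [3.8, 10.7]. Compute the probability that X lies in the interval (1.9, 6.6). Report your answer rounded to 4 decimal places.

0.3412

Conditional on each component, P(1.9 < X < 6.6): 1: 0.219615; 2: 0.358491; 3: 0.405797.
By total probability, P(1.9 < X < 6.6) = 0.22·0.219615 + 0.5·0.358491 + 0.28·0.405797 = 0.341184.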